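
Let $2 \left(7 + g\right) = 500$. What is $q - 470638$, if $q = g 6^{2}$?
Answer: $-461890$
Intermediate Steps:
$g = 243$ ($g = -7 + \frac{1}{2} \cdot 500 = -7 + 250 = 243$)
$q = 8748$ ($q = 243 \cdot 6^{2} = 243 \cdot 36 = 8748$)
$q - 470638 = 8748 - 470638 = -461890$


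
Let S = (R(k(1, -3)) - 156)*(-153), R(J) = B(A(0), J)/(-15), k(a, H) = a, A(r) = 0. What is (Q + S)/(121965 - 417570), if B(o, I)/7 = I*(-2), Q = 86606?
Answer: -551656/1478025 ≈ -0.37324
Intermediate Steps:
B(o, I) = -14*I (B(o, I) = 7*(I*(-2)) = 7*(-2*I) = -14*I)
R(J) = 14*J/15 (R(J) = -14*J/(-15) = -14*J*(-1/15) = 14*J/15)
S = 118626/5 (S = ((14/15)*1 - 156)*(-153) = (14/15 - 156)*(-153) = -2326/15*(-153) = 118626/5 ≈ 23725.)
(Q + S)/(121965 - 417570) = (86606 + 118626/5)/(121965 - 417570) = (551656/5)/(-295605) = (551656/5)*(-1/295605) = -551656/1478025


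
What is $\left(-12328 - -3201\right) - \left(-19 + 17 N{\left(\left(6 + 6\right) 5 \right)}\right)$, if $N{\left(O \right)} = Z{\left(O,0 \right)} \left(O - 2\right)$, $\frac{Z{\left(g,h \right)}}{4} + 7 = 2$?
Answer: $10612$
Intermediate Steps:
$Z{\left(g,h \right)} = -20$ ($Z{\left(g,h \right)} = -28 + 4 \cdot 2 = -28 + 8 = -20$)
$N{\left(O \right)} = 40 - 20 O$ ($N{\left(O \right)} = - 20 \left(O - 2\right) = - 20 \left(-2 + O\right) = 40 - 20 O$)
$\left(-12328 - -3201\right) - \left(-19 + 17 N{\left(\left(6 + 6\right) 5 \right)}\right) = \left(-12328 - -3201\right) - \left(-19 + 17 \left(40 - 20 \left(6 + 6\right) 5\right)\right) = \left(-12328 + \left(-9782 + 12983\right)\right) - \left(-19 + 17 \left(40 - 20 \cdot 12 \cdot 5\right)\right) = \left(-12328 + 3201\right) - \left(-19 + 17 \left(40 - 1200\right)\right) = -9127 - \left(-19 + 17 \left(40 - 1200\right)\right) = -9127 + \left(\left(-17\right) \left(-1160\right) + 19\right) = -9127 + \left(19720 + 19\right) = -9127 + 19739 = 10612$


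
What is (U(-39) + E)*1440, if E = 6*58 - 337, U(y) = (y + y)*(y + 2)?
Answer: 4171680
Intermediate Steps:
U(y) = 2*y*(2 + y) (U(y) = (2*y)*(2 + y) = 2*y*(2 + y))
E = 11 (E = 348 - 337 = 11)
(U(-39) + E)*1440 = (2*(-39)*(2 - 39) + 11)*1440 = (2*(-39)*(-37) + 11)*1440 = (2886 + 11)*1440 = 2897*1440 = 4171680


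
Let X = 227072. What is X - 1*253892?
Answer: -26820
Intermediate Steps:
X - 1*253892 = 227072 - 1*253892 = 227072 - 253892 = -26820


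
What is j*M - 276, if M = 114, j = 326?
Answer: 36888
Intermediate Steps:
j*M - 276 = 326*114 - 276 = 37164 - 276 = 36888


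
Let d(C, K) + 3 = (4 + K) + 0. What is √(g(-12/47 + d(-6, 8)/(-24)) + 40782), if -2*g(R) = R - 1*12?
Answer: √1441622211/188 ≈ 201.96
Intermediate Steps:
d(C, K) = 1 + K (d(C, K) = -3 + ((4 + K) + 0) = -3 + (4 + K) = 1 + K)
g(R) = 6 - R/2 (g(R) = -(R - 1*12)/2 = -(R - 12)/2 = -(-12 + R)/2 = 6 - R/2)
√(g(-12/47 + d(-6, 8)/(-24)) + 40782) = √((6 - (-12/47 + (1 + 8)/(-24))/2) + 40782) = √((6 - (-12*1/47 + 9*(-1/24))/2) + 40782) = √((6 - (-12/47 - 3/8)/2) + 40782) = √((6 - ½*(-237/376)) + 40782) = √((6 + 237/752) + 40782) = √(4749/752 + 40782) = √(30672813/752) = √1441622211/188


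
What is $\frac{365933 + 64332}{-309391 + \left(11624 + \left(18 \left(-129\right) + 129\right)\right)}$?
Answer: $- \frac{86053}{59992} \approx -1.4344$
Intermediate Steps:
$\frac{365933 + 64332}{-309391 + \left(11624 + \left(18 \left(-129\right) + 129\right)\right)} = \frac{430265}{-309391 + \left(11624 + \left(-2322 + 129\right)\right)} = \frac{430265}{-309391 + \left(11624 - 2193\right)} = \frac{430265}{-309391 + 9431} = \frac{430265}{-299960} = 430265 \left(- \frac{1}{299960}\right) = - \frac{86053}{59992}$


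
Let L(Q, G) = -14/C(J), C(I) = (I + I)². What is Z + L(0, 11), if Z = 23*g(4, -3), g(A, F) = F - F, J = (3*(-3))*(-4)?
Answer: -7/2592 ≈ -0.0027006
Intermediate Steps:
J = 36 (J = -9*(-4) = 36)
g(A, F) = 0
C(I) = 4*I² (C(I) = (2*I)² = 4*I²)
Z = 0 (Z = 23*0 = 0)
L(Q, G) = -7/2592 (L(Q, G) = -14/(4*36²) = -14/(4*1296) = -14/5184 = -14*1/5184 = -7/2592)
Z + L(0, 11) = 0 - 7/2592 = -7/2592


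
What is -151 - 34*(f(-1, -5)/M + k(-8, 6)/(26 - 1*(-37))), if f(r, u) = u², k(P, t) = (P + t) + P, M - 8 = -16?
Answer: -9917/252 ≈ -39.353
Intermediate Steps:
M = -8 (M = 8 - 16 = -8)
k(P, t) = t + 2*P
-151 - 34*(f(-1, -5)/M + k(-8, 6)/(26 - 1*(-37))) = -151 - 34*((-5)²/(-8) + (6 + 2*(-8))/(26 - 1*(-37))) = -151 - 34*(25*(-⅛) + (6 - 16)/(26 + 37)) = -151 - 34*(-25/8 - 10/63) = -151 - 34*(-1655/504) = -151 + 28135/252 = -9917/252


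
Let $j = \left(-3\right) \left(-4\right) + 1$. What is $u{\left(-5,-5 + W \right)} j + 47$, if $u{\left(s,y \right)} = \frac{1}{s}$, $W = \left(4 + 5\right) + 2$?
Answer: $\frac{222}{5} \approx 44.4$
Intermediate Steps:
$W = 11$ ($W = 9 + 2 = 11$)
$j = 13$ ($j = 12 + 1 = 13$)
$u{\left(-5,-5 + W \right)} j + 47 = \frac{1}{-5} \cdot 13 + 47 = \left(- \frac{1}{5}\right) 13 + 47 = - \frac{13}{5} + 47 = \frac{222}{5}$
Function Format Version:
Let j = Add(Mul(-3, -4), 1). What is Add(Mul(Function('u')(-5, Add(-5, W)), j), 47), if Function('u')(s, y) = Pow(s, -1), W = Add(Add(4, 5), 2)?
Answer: Rational(222, 5) ≈ 44.400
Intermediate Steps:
W = 11 (W = Add(9, 2) = 11)
j = 13 (j = Add(12, 1) = 13)
Add(Mul(Function('u')(-5, Add(-5, W)), j), 47) = Add(Mul(Pow(-5, -1), 13), 47) = Add(Mul(Rational(-1, 5), 13), 47) = Add(Rational(-13, 5), 47) = Rational(222, 5)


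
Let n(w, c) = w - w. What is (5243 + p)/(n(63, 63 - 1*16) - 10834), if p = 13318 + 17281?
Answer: -17921/5417 ≈ -3.3083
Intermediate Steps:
n(w, c) = 0
p = 30599
(5243 + p)/(n(63, 63 - 1*16) - 10834) = (5243 + 30599)/(0 - 10834) = 35842/(-10834) = 35842*(-1/10834) = -17921/5417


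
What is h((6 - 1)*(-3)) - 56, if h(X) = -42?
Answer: -98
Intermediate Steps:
h((6 - 1)*(-3)) - 56 = -42 - 56 = -98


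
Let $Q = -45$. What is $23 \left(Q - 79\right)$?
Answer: $-2852$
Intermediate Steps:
$23 \left(Q - 79\right) = 23 \left(-45 - 79\right) = 23 \left(-124\right) = -2852$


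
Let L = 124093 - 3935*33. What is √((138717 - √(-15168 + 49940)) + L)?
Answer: √(132955 - 2*√8693) ≈ 364.37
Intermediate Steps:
L = -5762 (L = 124093 - 1*129855 = 124093 - 129855 = -5762)
√((138717 - √(-15168 + 49940)) + L) = √((138717 - √(-15168 + 49940)) - 5762) = √((138717 - √34772) - 5762) = √((138717 - 2*√8693) - 5762) = √(132955 - 2*√8693)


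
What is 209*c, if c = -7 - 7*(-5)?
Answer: 5852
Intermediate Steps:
c = 28 (c = -7 + 35 = 28)
209*c = 209*28 = 5852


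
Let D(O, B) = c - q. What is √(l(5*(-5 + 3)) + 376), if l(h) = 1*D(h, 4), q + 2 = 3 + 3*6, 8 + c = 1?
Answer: 5*√14 ≈ 18.708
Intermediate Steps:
c = -7 (c = -8 + 1 = -7)
q = 19 (q = -2 + (3 + 3*6) = -2 + (3 + 18) = -2 + 21 = 19)
D(O, B) = -26 (D(O, B) = -7 - 1*19 = -7 - 19 = -26)
l(h) = -26 (l(h) = 1*(-26) = -26)
√(l(5*(-5 + 3)) + 376) = √(-26 + 376) = √350 = 5*√14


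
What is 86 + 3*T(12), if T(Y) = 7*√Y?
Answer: 86 + 42*√3 ≈ 158.75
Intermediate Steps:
86 + 3*T(12) = 86 + 3*(7*√12) = 86 + 3*(7*(2*√3)) = 86 + 3*(14*√3) = 86 + 42*√3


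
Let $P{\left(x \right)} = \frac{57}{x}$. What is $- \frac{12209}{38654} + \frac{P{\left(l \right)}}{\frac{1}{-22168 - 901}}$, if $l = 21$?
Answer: $- \frac{2420365551}{38654} \approx -62616.0$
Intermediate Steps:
$- \frac{12209}{38654} + \frac{P{\left(l \right)}}{\frac{1}{-22168 - 901}} = - \frac{12209}{38654} + \frac{57 \cdot \frac{1}{21}}{\frac{1}{-22168 - 901}} = \left(-12209\right) \frac{1}{38654} + \frac{57 \cdot \frac{1}{21}}{\frac{1}{-23069}} = - \frac{12209}{38654} + \frac{19}{7 \left(- \frac{1}{23069}\right)} = - \frac{12209}{38654} + \frac{19}{7} \left(-23069\right) = - \frac{12209}{38654} - \frac{438311}{7} = - \frac{2420365551}{38654}$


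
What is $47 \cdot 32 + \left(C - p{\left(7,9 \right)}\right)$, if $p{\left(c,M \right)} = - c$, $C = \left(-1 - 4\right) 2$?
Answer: $1501$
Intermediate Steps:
$C = -10$ ($C = \left(-5\right) 2 = -10$)
$47 \cdot 32 + \left(C - p{\left(7,9 \right)}\right) = 47 \cdot 32 - \left(10 - 7\right) = 1504 - 3 = 1501$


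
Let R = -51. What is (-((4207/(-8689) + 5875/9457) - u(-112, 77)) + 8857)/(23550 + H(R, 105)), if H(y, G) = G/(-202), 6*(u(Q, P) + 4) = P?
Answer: 441477586268479/1172673567004905 ≈ 0.37647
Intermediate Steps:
u(Q, P) = -4 + P/6
H(y, G) = -G/202 (H(y, G) = G*(-1/202) = -G/202)
(-((4207/(-8689) + 5875/9457) - u(-112, 77)) + 8857)/(23550 + H(R, 105)) = (-((4207/(-8689) + 5875/9457) - (-4 + (⅙)*77)) + 8857)/(23550 - 1/202*105) = (-((4207*(-1/8689) + 5875*(1/9457)) - (-4 + 77/6)) + 8857)/(23550 - 105/202) = (-((-4207/8689 + 5875/9457) - 1*53/6) + 8857)/(4756995/202) = (-(11262276/82171873 - 53/6) + 8857)*(202/4756995) = (-1*(-4287535613/493031238) + 8857)*(202/4756995) = (4287535613/493031238 + 8857)*(202/4756995) = (4371065210579/493031238)*(202/4756995) = 441477586268479/1172673567004905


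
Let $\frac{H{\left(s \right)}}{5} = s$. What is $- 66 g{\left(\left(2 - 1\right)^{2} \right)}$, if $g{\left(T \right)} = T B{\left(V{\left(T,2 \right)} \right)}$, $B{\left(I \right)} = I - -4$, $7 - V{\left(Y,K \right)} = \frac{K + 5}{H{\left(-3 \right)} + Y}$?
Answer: $-759$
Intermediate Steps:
$H{\left(s \right)} = 5 s$
$V{\left(Y,K \right)} = 7 - \frac{5 + K}{-15 + Y}$ ($V{\left(Y,K \right)} = 7 - \frac{K + 5}{5 \left(-3\right) + Y} = 7 - \frac{5 + K}{-15 + Y}$)
$B{\left(I \right)} = 4 + I$ ($B{\left(I \right)} = I + 4 = 4 + I$)
$g{\left(T \right)} = T \left(4 + \frac{-112 + 7 T}{-15 + T}\right)$ ($g{\left(T \right)} = T \left(4 + \frac{-110 - 2 + 7 T}{-15 + T}\right) = T \left(4 + \frac{-112 + 7 T}{-15 + T}\right)$)
$- 66 g{\left(\left(2 - 1\right)^{2} \right)} = - 66 \frac{\left(2 - 1\right)^{2} \left(-172 + 11 \left(2 - 1\right)^{2}\right)}{-15 + \left(2 - 1\right)^{2}} = - 66 \frac{1^{2} \left(-172 + 11 \cdot 1^{2}\right)}{-15 + 1^{2}} = - 66 \cdot 1 \frac{1}{-15 + 1} \left(-172 + 11 \cdot 1\right) = - 66 \cdot 1 \frac{1}{-14} \left(-172 + 11\right) = - 66 \cdot 1 \left(- \frac{1}{14}\right) \left(-161\right) = \left(-66\right) \frac{23}{2} = -759$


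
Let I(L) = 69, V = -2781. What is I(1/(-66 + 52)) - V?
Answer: 2850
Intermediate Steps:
I(1/(-66 + 52)) - V = 69 - 1*(-2781) = 69 + 2781 = 2850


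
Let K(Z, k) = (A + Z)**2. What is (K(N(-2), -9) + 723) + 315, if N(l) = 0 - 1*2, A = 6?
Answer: 1054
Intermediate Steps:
N(l) = -2 (N(l) = 0 - 2 = -2)
K(Z, k) = (6 + Z)**2
(K(N(-2), -9) + 723) + 315 = ((6 - 2)**2 + 723) + 315 = (4**2 + 723) + 315 = (16 + 723) + 315 = 739 + 315 = 1054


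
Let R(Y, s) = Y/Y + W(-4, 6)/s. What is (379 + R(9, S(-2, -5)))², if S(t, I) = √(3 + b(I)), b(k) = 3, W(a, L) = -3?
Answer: 288803/2 - 380*√6 ≈ 1.4347e+5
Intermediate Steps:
S(t, I) = √6 (S(t, I) = √(3 + 3) = √6)
R(Y, s) = 1 - 3/s (R(Y, s) = Y/Y - 3/s = 1 - 3/s)
(379 + R(9, S(-2, -5)))² = (379 + (-3 + √6)/(√6))² = (379 + (√6/6)*(-3 + √6))² = (379 + √6*(-3 + √6)/6)²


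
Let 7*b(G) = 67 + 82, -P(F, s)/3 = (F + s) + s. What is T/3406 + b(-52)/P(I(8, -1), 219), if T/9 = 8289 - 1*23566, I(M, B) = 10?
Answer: -647020819/16021824 ≈ -40.384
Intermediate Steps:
P(F, s) = -6*s - 3*F (P(F, s) = -3*((F + s) + s) = -3*(F + 2*s) = -6*s - 3*F)
b(G) = 149/7 (b(G) = (67 + 82)/7 = (1/7)*149 = 149/7)
T = -137493 (T = 9*(8289 - 1*23566) = 9*(8289 - 23566) = 9*(-15277) = -137493)
T/3406 + b(-52)/P(I(8, -1), 219) = -137493/3406 + 149/(7*(-6*219 - 3*10)) = -137493*1/3406 + 149/(7*(-1314 - 30)) = -137493/3406 + (149/7)/(-1344) = -137493/3406 + (149/7)*(-1/1344) = -137493/3406 - 149/9408 = -647020819/16021824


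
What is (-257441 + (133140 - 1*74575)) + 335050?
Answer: 136174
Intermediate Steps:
(-257441 + (133140 - 1*74575)) + 335050 = (-257441 + (133140 - 74575)) + 335050 = (-257441 + 58565) + 335050 = -198876 + 335050 = 136174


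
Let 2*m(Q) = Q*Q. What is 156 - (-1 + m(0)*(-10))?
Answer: 157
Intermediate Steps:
m(Q) = Q**2/2 (m(Q) = (Q*Q)/2 = Q**2/2)
156 - (-1 + m(0)*(-10)) = 156 - (-1 + ((1/2)*0**2)*(-10)) = 156 - (-1 + ((1/2)*0)*(-10)) = 156 - (-1 + 0*(-10)) = 156 - (-1 + 0) = 156 - 1*(-1) = 156 + 1 = 157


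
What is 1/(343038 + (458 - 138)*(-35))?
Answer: 1/331838 ≈ 3.0135e-6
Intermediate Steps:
1/(343038 + (458 - 138)*(-35)) = 1/(343038 + 320*(-35)) = 1/(343038 - 11200) = 1/331838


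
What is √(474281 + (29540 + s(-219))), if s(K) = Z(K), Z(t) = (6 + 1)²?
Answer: √503870 ≈ 709.84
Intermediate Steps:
Z(t) = 49 (Z(t) = 7² = 49)
s(K) = 49
√(474281 + (29540 + s(-219))) = √(474281 + (29540 + 49)) = √(474281 + 29589) = √503870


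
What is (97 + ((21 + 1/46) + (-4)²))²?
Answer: 38007225/2116 ≈ 17962.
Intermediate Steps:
(97 + ((21 + 1/46) + (-4)²))² = (97 + ((21 + 1/46) + 16))² = (97 + (967/46 + 16))² = (97 + 1703/46)² = (6165/46)² = 38007225/2116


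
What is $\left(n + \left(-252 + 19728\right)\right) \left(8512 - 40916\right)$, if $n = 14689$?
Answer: $-1107082660$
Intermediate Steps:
$\left(n + \left(-252 + 19728\right)\right) \left(8512 - 40916\right) = \left(14689 + \left(-252 + 19728\right)\right) \left(8512 - 40916\right) = \left(14689 + 19476\right) \left(-32404\right) = 34165 \left(-32404\right) = -1107082660$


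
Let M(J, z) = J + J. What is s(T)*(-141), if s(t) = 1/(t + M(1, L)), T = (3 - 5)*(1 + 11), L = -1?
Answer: 141/22 ≈ 6.4091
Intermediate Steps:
M(J, z) = 2*J
T = -24 (T = -2*12 = -24)
s(t) = 1/(2 + t) (s(t) = 1/(t + 2*1) = 1/(t + 2) = 1/(2 + t))
s(T)*(-141) = -141/(2 - 24) = -141/(-22) = -1/22*(-141) = 141/22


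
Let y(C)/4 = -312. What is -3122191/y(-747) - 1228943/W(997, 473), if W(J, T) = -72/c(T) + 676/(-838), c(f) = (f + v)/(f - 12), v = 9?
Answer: 88419390524809/4389953568 ≈ 20141.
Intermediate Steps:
y(C) = -1248 (y(C) = 4*(-312) = -1248)
c(f) = (9 + f)/(-12 + f) (c(f) = (f + 9)/(f - 12) = (9 + f)/(-12 + f))
W(J, T) = -338/419 - 72*(-12 + T)/(9 + T) (W(J, T) = -72*(-12 + T)/(9 + T) + 676/(-838) = -72*(-12 + T)/(9 + T) + 676*(-1/838) = -72*(-12 + T)/(9 + T) - 338/419 = -338/419 - 72*(-12 + T)/(9 + T))
-3122191/y(-747) - 1228943/W(997, 473) = -3122191/(-1248) - 1228943*419*(9 + 473)/(14*(25641 - 2179*473)) = -3122191*(-1/1248) - 1228943*100979/(7*(25641 - 1030667)) = 3122191/1248 - 1228943/((14/419)*(1/482)*(-1005026)) = 3122191/1248 - 1228943/(-7035182/100979) = 3122191/1248 - 1228943*(-100979/7035182) = 3122191/1248 + 124097435197/7035182 = 88419390524809/4389953568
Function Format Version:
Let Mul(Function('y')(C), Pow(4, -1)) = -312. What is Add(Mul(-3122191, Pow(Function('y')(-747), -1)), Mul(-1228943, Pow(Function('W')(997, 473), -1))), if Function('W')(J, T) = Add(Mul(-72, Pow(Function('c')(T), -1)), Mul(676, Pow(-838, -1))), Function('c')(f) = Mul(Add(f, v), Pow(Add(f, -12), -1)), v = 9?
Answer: Rational(88419390524809, 4389953568) ≈ 20141.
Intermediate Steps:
Function('y')(C) = -1248 (Function('y')(C) = Mul(4, -312) = -1248)
Function('c')(f) = Mul(Pow(Add(-12, f), -1), Add(9, f)) (Function('c')(f) = Mul(Add(f, 9), Pow(Add(f, -12), -1)) = Mul(Add(9, f), Pow(Add(-12, f), -1)) = Mul(Pow(Add(-12, f), -1), Add(9, f)))
Function('W')(J, T) = Add(Rational(-338, 419), Mul(-72, Pow(Add(9, T), -1), Add(-12, T))) (Function('W')(J, T) = Add(Mul(-72, Pow(Mul(Pow(Add(-12, T), -1), Add(9, T)), -1)), Mul(676, Pow(-838, -1))) = Add(Mul(-72, Mul(Pow(Add(9, T), -1), Add(-12, T))), Mul(676, Rational(-1, 838))) = Add(Mul(-72, Pow(Add(9, T), -1), Add(-12, T)), Rational(-338, 419)) = Add(Rational(-338, 419), Mul(-72, Pow(Add(9, T), -1), Add(-12, T))))
Add(Mul(-3122191, Pow(Function('y')(-747), -1)), Mul(-1228943, Pow(Function('W')(997, 473), -1))) = Add(Mul(-3122191, Pow(-1248, -1)), Mul(-1228943, Pow(Mul(Rational(14, 419), Pow(Add(9, 473), -1), Add(25641, Mul(-2179, 473))), -1))) = Add(Mul(-3122191, Rational(-1, 1248)), Mul(-1228943, Pow(Mul(Rational(14, 419), Pow(482, -1), Add(25641, -1030667)), -1))) = Add(Rational(3122191, 1248), Mul(-1228943, Pow(Mul(Rational(14, 419), Rational(1, 482), -1005026), -1))) = Add(Rational(3122191, 1248), Mul(-1228943, Pow(Rational(-7035182, 100979), -1))) = Add(Rational(3122191, 1248), Mul(-1228943, Rational(-100979, 7035182))) = Add(Rational(3122191, 1248), Rational(124097435197, 7035182)) = Rational(88419390524809, 4389953568)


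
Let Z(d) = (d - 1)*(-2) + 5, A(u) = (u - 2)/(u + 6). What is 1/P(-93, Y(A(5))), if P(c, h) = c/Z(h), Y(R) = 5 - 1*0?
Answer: 1/31 ≈ 0.032258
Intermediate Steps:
A(u) = (-2 + u)/(6 + u)
Z(d) = 7 - 2*d (Z(d) = (-1 + d)*(-2) + 5 = (2 - 2*d) + 5 = 7 - 2*d)
Y(R) = 5 (Y(R) = 5 + 0 = 5)
P(c, h) = c/(7 - 2*h)
1/P(-93, Y(A(5))) = 1/(-1*(-93)/(-7 + 2*5)) = 1/(-1*(-93)/(-7 + 10)) = 1/(-1*(-93)/3) = 1/(-1*(-93)*⅓) = 1/31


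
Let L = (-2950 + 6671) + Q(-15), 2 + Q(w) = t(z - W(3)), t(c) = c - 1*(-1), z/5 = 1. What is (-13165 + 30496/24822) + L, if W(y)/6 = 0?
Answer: -117144592/12411 ≈ -9438.8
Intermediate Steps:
z = 5 (z = 5*1 = 5)
W(y) = 0 (W(y) = 6*0 = 0)
t(c) = 1 + c (t(c) = c + 1 = 1 + c)
Q(w) = 4 (Q(w) = -2 + (1 + (5 - 1*0)) = -2 + (1 + (5 + 0)) = -2 + (1 + 5) = -2 + 6 = 4)
L = 3725 (L = (-2950 + 6671) + 4 = 3721 + 4 = 3725)
(-13165 + 30496/24822) + L = (-13165 + 30496/24822) + 3725 = (-13165 + 30496*(1/24822)) + 3725 = (-13165 + 15248/12411) + 3725 = -163375567/12411 + 3725 = -117144592/12411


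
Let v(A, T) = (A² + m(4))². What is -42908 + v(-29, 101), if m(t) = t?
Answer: 671117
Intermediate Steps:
v(A, T) = (4 + A²)² (v(A, T) = (A² + 4)² = (4 + A²)²)
-42908 + v(-29, 101) = -42908 + (4 + (-29)²)² = -42908 + (4 + 841)² = -42908 + 845² = -42908 + 714025 = 671117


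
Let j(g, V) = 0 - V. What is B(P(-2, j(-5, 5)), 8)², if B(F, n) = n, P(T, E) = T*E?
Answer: 64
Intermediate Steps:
j(g, V) = -V
P(T, E) = E*T
B(P(-2, j(-5, 5)), 8)² = 8² = 64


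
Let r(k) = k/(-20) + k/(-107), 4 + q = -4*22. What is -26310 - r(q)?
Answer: -14078771/535 ≈ -26315.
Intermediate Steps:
q = -92 (q = -4 - 4*22 = -4 - 88 = -92)
r(k) = -127*k/2140 (r(k) = k*(-1/20) + k*(-1/107) = -k/20 - k/107 = -127*k/2140)
-26310 - r(q) = -26310 - (-127)*(-92)/2140 = -26310 - 1*2921/535 = -26310 - 2921/535 = -14078771/535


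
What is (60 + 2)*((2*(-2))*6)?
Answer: -1488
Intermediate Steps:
(60 + 2)*((2*(-2))*6) = 62*(-4*6) = 62*(-24) = -1488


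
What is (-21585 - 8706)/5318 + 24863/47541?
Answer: -56862739/10992306 ≈ -5.1730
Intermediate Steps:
(-21585 - 8706)/5318 + 24863/47541 = -30291*1/5318 + 24863*(1/47541) = -30291/5318 + 1081/2067 = -56862739/10992306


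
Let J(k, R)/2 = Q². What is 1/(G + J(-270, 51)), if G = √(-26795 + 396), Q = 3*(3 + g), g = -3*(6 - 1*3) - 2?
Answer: 1152/1353503 - I*√26399/1353503 ≈ 0.00085112 - 0.00012004*I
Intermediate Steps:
g = -11 (g = -3*(6 - 3) - 2 = -3*3 - 2 = -9 - 2 = -11)
Q = -24 (Q = 3*(3 - 11) = 3*(-8) = -24)
J(k, R) = 1152 (J(k, R) = 2*(-24)² = 2*576 = 1152)
G = I*√26399 (G = √(-26399) = I*√26399 ≈ 162.48*I)
1/(G + J(-270, 51)) = 1/(I*√26399 + 1152) = 1/(1152 + I*√26399)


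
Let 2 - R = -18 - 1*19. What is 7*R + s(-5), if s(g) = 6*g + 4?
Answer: 247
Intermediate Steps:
R = 39 (R = 2 - (-18 - 1*19) = 2 - (-18 - 19) = 2 - 1*(-37) = 2 + 37 = 39)
s(g) = 4 + 6*g
7*R + s(-5) = 7*39 + (4 + 6*(-5)) = 273 + (4 - 30) = 273 - 26 = 247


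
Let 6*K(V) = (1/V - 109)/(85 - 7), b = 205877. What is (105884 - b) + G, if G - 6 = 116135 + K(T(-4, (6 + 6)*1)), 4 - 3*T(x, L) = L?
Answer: 60457237/3744 ≈ 16148.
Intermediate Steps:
T(x, L) = 4/3 - L/3
K(V) = -109/468 + 1/(468*V) (K(V) = ((1/V - 109)/(85 - 7))/6 = ((-109 + 1/V)/78)/6 = ((-109 + 1/V)*(1/78))/6 = (-109/78 + 1/(78*V))/6 = -109/468 + 1/(468*V))
G = 434831029/3744 (G = 6 + (116135 + (1 - 109*(4/3 - (6 + 6)/3))/(468*(4/3 - (6 + 6)/3))) = 6 + (116135 + (1 - 109*(4/3 - 4))/(468*(4/3 - 4))) = 6 + (116135 + (1 - 109*(-8/3))/(468*(-8/3))) = 6 + (116135 + (1/468)*(-3/8)*(1 + 872/3)) = 6 + (116135 + (1/468)*(-3/8)*(875/3)) = 6 + (116135 - 875/3744) = 6 + 434808565/3744 = 434831029/3744 ≈ 1.1614e+5)
(105884 - b) + G = (105884 - 1*205877) + 434831029/3744 = (105884 - 205877) + 434831029/3744 = -99993 + 434831029/3744 = 60457237/3744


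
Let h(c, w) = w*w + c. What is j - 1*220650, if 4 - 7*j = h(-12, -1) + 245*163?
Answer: -1584470/7 ≈ -2.2635e+5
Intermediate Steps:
h(c, w) = c + w² (h(c, w) = w² + c = c + w²)
j = -39920/7 (j = 4/7 - ((-12 + (-1)²) + 245*163)/7 = 4/7 - ((-12 + 1) + 39935)/7 = 4/7 - (-11 + 39935)/7 = 4/7 - ⅐*39924 = 4/7 - 39924/7 = -39920/7 ≈ -5702.9)
j - 1*220650 = -39920/7 - 1*220650 = -39920/7 - 220650 = -1584470/7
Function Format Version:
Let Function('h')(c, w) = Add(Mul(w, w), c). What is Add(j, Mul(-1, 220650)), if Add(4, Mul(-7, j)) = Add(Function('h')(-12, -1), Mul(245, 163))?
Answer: Rational(-1584470, 7) ≈ -2.2635e+5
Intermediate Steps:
Function('h')(c, w) = Add(c, Pow(w, 2)) (Function('h')(c, w) = Add(Pow(w, 2), c) = Add(c, Pow(w, 2)))
j = Rational(-39920, 7) (j = Add(Rational(4, 7), Mul(Rational(-1, 7), Add(Add(-12, Pow(-1, 2)), Mul(245, 163)))) = Add(Rational(4, 7), Mul(Rational(-1, 7), Add(Add(-12, 1), 39935))) = Add(Rational(4, 7), Mul(Rational(-1, 7), Add(-11, 39935))) = Add(Rational(4, 7), Mul(Rational(-1, 7), 39924)) = Add(Rational(4, 7), Rational(-39924, 7)) = Rational(-39920, 7) ≈ -5702.9)
Add(j, Mul(-1, 220650)) = Add(Rational(-39920, 7), Mul(-1, 220650)) = Add(Rational(-39920, 7), -220650) = Rational(-1584470, 7)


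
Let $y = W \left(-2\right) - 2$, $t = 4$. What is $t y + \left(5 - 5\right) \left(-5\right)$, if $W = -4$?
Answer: $24$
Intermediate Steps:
$y = 6$ ($y = \left(-4\right) \left(-2\right) - 2 = 8 - 2 = 6$)
$t y + \left(5 - 5\right) \left(-5\right) = 4 \cdot 6 + \left(5 - 5\right) \left(-5\right) = 24 + 0 \left(-5\right) = 24 + 0 = 24$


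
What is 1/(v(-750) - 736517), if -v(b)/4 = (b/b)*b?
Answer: -1/733517 ≈ -1.3633e-6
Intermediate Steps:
v(b) = -4*b (v(b) = -4*b/b*b = -4*b)
1/(v(-750) - 736517) = 1/(-4*(-750) - 736517) = 1/(3000 - 736517) = 1/(-733517) = -1/733517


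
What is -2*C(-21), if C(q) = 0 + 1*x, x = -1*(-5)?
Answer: -10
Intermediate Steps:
x = 5
C(q) = 5 (C(q) = 0 + 1*5 = 0 + 5 = 5)
-2*C(-21) = -2*5 = -10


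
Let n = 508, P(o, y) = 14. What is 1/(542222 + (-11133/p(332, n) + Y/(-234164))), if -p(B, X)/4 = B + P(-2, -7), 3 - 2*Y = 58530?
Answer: 2893598/1568996132689 ≈ 1.8442e-6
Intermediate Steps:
Y = -58527/2 (Y = 3/2 - ½*58530 = 3/2 - 29265 = -58527/2 ≈ -29264.)
p(B, X) = -56 - 4*B (p(B, X) = -4*(B + 14) = -4*(14 + B) = -56 - 4*B)
1/(542222 + (-11133/p(332, n) + Y/(-234164))) = 1/(542222 + (-11133/(-56 - 4*332) - 58527/2/(-234164))) = 1/(542222 + (-11133/(-56 - 1328) - 58527/2*(-1/234164))) = 1/(542222 + (-11133/(-1384) + 8361/66904)) = 1/(542222 + (-11133*(-1/1384) + 8361/66904)) = 1/(542222 + (11133/1384 + 8361/66904)) = 1/(542222 + 23637933/2893598) = 1/(1568996132689/2893598) = 2893598/1568996132689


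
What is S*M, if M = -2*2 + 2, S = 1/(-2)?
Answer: 1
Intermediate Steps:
S = -½ ≈ -0.50000
M = -2 (M = -4 + 2 = -2)
S*M = -½*(-2) = 1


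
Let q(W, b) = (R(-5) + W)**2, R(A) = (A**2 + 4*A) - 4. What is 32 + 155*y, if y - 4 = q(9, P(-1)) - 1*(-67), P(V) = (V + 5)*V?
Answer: 26537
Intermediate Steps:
R(A) = -4 + A**2 + 4*A
P(V) = V*(5 + V) (P(V) = (5 + V)*V = V*(5 + V))
q(W, b) = (1 + W)**2 (q(W, b) = ((-4 + (-5)**2 + 4*(-5)) + W)**2 = ((-4 + 25 - 20) + W)**2 = (1 + W)**2)
y = 171 (y = 4 + ((1 + 9)**2 - 1*(-67)) = 4 + (10**2 + 67) = 4 + (100 + 67) = 4 + 167 = 171)
32 + 155*y = 32 + 155*171 = 32 + 26505 = 26537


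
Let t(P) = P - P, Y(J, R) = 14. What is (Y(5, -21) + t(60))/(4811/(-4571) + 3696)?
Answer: 63994/16889605 ≈ 0.0037890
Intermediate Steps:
t(P) = 0
(Y(5, -21) + t(60))/(4811/(-4571) + 3696) = (14 + 0)/(4811/(-4571) + 3696) = 14/(4811*(-1/4571) + 3696) = 14/(-4811/4571 + 3696) = 14/(16889605/4571) = 14*(4571/16889605) = 63994/16889605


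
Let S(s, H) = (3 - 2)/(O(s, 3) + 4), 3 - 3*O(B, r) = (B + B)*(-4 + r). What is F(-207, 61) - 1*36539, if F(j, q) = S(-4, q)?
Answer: -255770/7 ≈ -36539.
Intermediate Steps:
O(B, r) = 1 - 2*B*(-4 + r)/3 (O(B, r) = 1 - (B + B)*(-4 + r)/3 = 1 - 2*B*(-4 + r)/3)
S(s, H) = 1/(5 + 2*s/3) (S(s, H) = (3 - 2)/((1 + 8*s/3 - 2/3*s*3) + 4) = 1/((1 + 8*s/3 - 2*s) + 4) = 1/((1 + 2*s/3) + 4) = 1/(5 + 2*s/3))
F(j, q) = 3/7 (F(j, q) = 3/(15 + 2*(-4)) = 3/(15 - 8) = 3/7)
F(-207, 61) - 1*36539 = 3/7 - 1*36539 = 3/7 - 36539 = -255770/7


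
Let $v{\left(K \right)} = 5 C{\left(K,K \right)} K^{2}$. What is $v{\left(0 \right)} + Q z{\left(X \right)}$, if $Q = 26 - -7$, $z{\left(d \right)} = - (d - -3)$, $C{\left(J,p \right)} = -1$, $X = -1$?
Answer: $-66$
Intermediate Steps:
$z{\left(d \right)} = -3 - d$ ($z{\left(d \right)} = - (d + 3) = - (3 + d) = -3 - d$)
$Q = 33$ ($Q = 26 + 7 = 33$)
$v{\left(K \right)} = - 5 K^{2}$ ($v{\left(K \right)} = 5 \left(-1\right) K^{2} = - 5 K^{2}$)
$v{\left(0 \right)} + Q z{\left(X \right)} = - 5 \cdot 0^{2} + 33 \left(-3 - -1\right) = \left(-5\right) 0 + 33 \left(-3 + 1\right) = 0 + 33 \left(-2\right) = 0 - 66 = -66$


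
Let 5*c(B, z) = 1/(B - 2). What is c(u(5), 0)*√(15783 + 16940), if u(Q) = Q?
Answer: √32723/15 ≈ 12.060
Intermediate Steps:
c(B, z) = 1/(5*(-2 + B)) (c(B, z) = 1/(5*(B - 2)) = 1/(5*(-2 + B)))
c(u(5), 0)*√(15783 + 16940) = (1/(5*(-2 + 5)))*√(15783 + 16940) = ((⅕)/3)*√32723 = ((⅕)*(⅓))*√32723 = √32723/15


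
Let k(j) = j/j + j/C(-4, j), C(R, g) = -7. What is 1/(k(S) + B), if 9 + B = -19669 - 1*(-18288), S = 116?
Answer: -7/9839 ≈ -0.00071145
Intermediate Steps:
B = -1390 (B = -9 + (-19669 - 1*(-18288)) = -9 + (-19669 + 18288) = -9 - 1381 = -1390)
k(j) = 1 - j/7 (k(j) = j/j + j/(-7) = 1 + j*(-⅐) = 1 - j/7)
1/(k(S) + B) = 1/((1 - ⅐*116) - 1390) = 1/((1 - 116/7) - 1390) = 1/(-109/7 - 1390) = 1/(-9839/7) = -7/9839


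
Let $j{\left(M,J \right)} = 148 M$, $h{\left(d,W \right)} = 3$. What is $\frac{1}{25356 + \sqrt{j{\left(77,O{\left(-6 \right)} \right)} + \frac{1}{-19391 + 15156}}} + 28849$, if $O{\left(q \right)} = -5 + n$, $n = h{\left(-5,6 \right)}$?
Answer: $\frac{26182837624437203}{907582154967} - \frac{11 \sqrt{187685785}}{907582154967} \approx 28849.0$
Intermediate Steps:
$n = 3$
$O{\left(q \right)} = -2$ ($O{\left(q \right)} = -5 + 3 = -2$)
$\frac{1}{25356 + \sqrt{j{\left(77,O{\left(-6 \right)} \right)} + \frac{1}{-19391 + 15156}}} + 28849 = \frac{1}{25356 + \sqrt{148 \cdot 77 + \frac{1}{-19391 + 15156}}} + 28849 = \frac{1}{25356 + \sqrt{11396 + \frac{1}{-4235}}} + 28849 = \frac{1}{25356 + \sqrt{11396 - \frac{1}{4235}}} + 28849 = \frac{1}{25356 + \sqrt{\frac{48262059}{4235}}} + 28849 = \frac{1}{25356 + \frac{3 \sqrt{187685785}}{385}} + 28849 = 28849 + \frac{1}{25356 + \frac{3 \sqrt{187685785}}{385}}$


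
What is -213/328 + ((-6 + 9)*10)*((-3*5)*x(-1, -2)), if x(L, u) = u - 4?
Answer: 885387/328 ≈ 2699.4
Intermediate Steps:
x(L, u) = -4 + u
-213/328 + ((-6 + 9)*10)*((-3*5)*x(-1, -2)) = -213/328 + ((-6 + 9)*10)*((-3*5)*(-4 - 2)) = -213*1/328 + (3*10)*(-15*(-6)) = -213/328 + 30*90 = -213/328 + 2700 = 885387/328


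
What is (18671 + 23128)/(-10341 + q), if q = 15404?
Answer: 41799/5063 ≈ 8.2558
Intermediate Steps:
(18671 + 23128)/(-10341 + q) = (18671 + 23128)/(-10341 + 15404) = 41799/5063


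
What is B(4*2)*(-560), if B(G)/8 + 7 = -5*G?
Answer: 210560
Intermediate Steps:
B(G) = -56 - 40*G (B(G) = -56 + 8*(-5*G) = -56 - 40*G)
B(4*2)*(-560) = (-56 - 160*2)*(-560) = (-56 - 40*8)*(-560) = (-56 - 320)*(-560) = -376*(-560) = 210560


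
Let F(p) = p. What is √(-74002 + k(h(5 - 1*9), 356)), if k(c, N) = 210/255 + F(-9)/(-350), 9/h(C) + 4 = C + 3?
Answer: 9*I*√1293741106/1190 ≈ 272.03*I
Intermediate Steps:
h(C) = 9/(-1 + C) (h(C) = 9/(-4 + (C + 3)) = 9/(-4 + (3 + C)) = 9/(-1 + C))
k(c, N) = 5053/5950 (k(c, N) = 210/255 - 9/(-350) = 210*(1/255) - 9*(-1/350) = 14/17 + 9/350 = 5053/5950)
√(-74002 + k(h(5 - 1*9), 356)) = √(-74002 + 5053/5950) = √(-440306847/5950) = 9*I*√1293741106/1190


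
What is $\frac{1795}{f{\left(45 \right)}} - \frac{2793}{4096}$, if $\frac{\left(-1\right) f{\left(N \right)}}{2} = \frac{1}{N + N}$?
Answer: $- \frac{330857193}{4096} \approx -80776.0$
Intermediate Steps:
$f{\left(N \right)} = - \frac{1}{N}$ ($f{\left(N \right)} = - \frac{2}{N + N} = - \frac{2}{2 N} = - 2 \frac{1}{2 N} = - \frac{1}{N}$)
$\frac{1795}{f{\left(45 \right)}} - \frac{2793}{4096} = \frac{1795}{\left(-1\right) \frac{1}{45}} - \frac{2793}{4096} = \frac{1795}{- \frac{1}{45}} - \frac{2793}{4096} = 1795 \left(-45\right) - \frac{2793}{4096} = -80775 - \frac{2793}{4096} = - \frac{330857193}{4096}$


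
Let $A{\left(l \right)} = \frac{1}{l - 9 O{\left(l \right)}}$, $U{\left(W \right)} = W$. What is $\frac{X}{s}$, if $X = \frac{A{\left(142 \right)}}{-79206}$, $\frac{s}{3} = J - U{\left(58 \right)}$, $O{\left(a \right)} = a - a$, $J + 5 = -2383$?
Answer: $\frac{1}{82532335176} \approx 1.2116 \cdot 10^{-11}$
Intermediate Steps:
$J = -2388$ ($J = -5 - 2383 = -2388$)
$O{\left(a \right)} = 0$
$A{\left(l \right)} = \frac{1}{l}$ ($A{\left(l \right)} = \frac{1}{l - 0} = \frac{1}{l + 0} = \frac{1}{l}$)
$s = -7338$ ($s = 3 \left(-2388 - 58\right) = 3 \left(-2446\right) = -7338$)
$X = - \frac{1}{11247252}$ ($X = \frac{1}{142 \left(-79206\right)} = \frac{1}{142} \left(- \frac{1}{79206}\right) = - \frac{1}{11247252} \approx -8.8911 \cdot 10^{-8}$)
$\frac{X}{s} = - \frac{1}{11247252 \left(-7338\right)} = \left(- \frac{1}{11247252}\right) \left(- \frac{1}{7338}\right) = \frac{1}{82532335176}$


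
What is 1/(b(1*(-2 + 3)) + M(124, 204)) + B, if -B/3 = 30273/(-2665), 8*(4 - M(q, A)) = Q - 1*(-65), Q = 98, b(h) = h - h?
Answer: 11875969/349115 ≈ 34.017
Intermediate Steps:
b(h) = 0
M(q, A) = -131/8 (M(q, A) = 4 - (98 - 1*(-65))/8 = 4 - (98 + 65)/8 = 4 - 1/8*163 = 4 - 163/8 = -131/8)
B = 90819/2665 (B = -90819/(-2665) = -90819*(-1)/2665 = -3*(-30273/2665) = 90819/2665 ≈ 34.078)
1/(b(1*(-2 + 3)) + M(124, 204)) + B = 1/(0 - 131/8) + 90819/2665 = 1/(-131/8) + 90819/2665 = -8/131 + 90819/2665 = 11875969/349115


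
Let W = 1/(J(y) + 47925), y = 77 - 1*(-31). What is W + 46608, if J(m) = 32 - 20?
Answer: 2234247697/47937 ≈ 46608.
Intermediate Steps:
y = 108 (y = 77 + 31 = 108)
J(m) = 12
W = 1/47937 (W = 1/(12 + 47925) = 1/47937 ≈ 2.0861e-5)
W + 46608 = 1/47937 + 46608 = 2234247697/47937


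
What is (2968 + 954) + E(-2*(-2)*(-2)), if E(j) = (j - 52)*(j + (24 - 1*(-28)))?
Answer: 1282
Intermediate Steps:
E(j) = (-52 + j)*(52 + j) (E(j) = (-52 + j)*(j + (24 + 28)) = (-52 + j)*(j + 52) = (-52 + j)*(52 + j))
(2968 + 954) + E(-2*(-2)*(-2)) = (2968 + 954) + (-2704 + (-2*(-2)*(-2))**2) = 3922 + (-2704 + (4*(-2))**2) = 3922 + (-2704 + (-8)**2) = 3922 + (-2704 + 64) = 3922 - 2640 = 1282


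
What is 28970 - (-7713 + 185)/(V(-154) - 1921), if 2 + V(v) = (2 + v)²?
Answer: 613621098/21181 ≈ 28970.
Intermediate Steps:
V(v) = -2 + (2 + v)²
28970 - (-7713 + 185)/(V(-154) - 1921) = 28970 - (-7713 + 185)/((-2 + (2 - 154)²) - 1921) = 28970 - (-7528)/((-2 + (-152)²) - 1921) = 28970 - (-7528)/((-2 + 23104) - 1921) = 28970 - (-7528)/(23102 - 1921) = 28970 - (-7528)/21181 = 28970 - 1*(-7528/21181) = 28970 + 7528/21181 = 613621098/21181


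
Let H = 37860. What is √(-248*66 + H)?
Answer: 6*√597 ≈ 146.60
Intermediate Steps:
√(-248*66 + H) = √(-248*66 + 37860) = √(-16368 + 37860) = √21492 = 6*√597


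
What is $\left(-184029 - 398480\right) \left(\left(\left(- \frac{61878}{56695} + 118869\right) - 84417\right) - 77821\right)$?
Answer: $\frac{1432312351278497}{56695} \approx 2.5263 \cdot 10^{10}$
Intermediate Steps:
$\left(-184029 - 398480\right) \left(\left(\left(- \frac{61878}{56695} + 118869\right) - 84417\right) - 77821\right) = - 582509 \left(\left(\left(\left(-61878\right) \frac{1}{56695} + 118869\right) - 84417\right) - 77821\right) = - 582509 \left(\left(\left(- \frac{61878}{56695} + 118869\right) - 84417\right) - 77821\right) = - 582509 \left(\left(\frac{6739216077}{56695} - 84417\right) - 77821\right) = - 582509 \left(\frac{1953194262}{56695} - 77821\right) = \left(-582509\right) \left(- \frac{2458867333}{56695}\right) = \frac{1432312351278497}{56695}$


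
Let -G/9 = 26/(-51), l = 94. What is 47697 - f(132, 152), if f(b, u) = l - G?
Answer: 809329/17 ≈ 47608.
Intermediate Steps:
G = 78/17 (G = -234/(-51) = -234*(-1)/51 = -9*(-26/51) = 78/17 ≈ 4.5882)
f(b, u) = 1520/17 (f(b, u) = 94 - 1*78/17 = 94 - 78/17 = 1520/17)
47697 - f(132, 152) = 47697 - 1*1520/17 = 47697 - 1520/17 = 809329/17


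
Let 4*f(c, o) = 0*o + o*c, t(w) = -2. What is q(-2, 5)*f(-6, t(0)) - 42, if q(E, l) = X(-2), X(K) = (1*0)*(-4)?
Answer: -42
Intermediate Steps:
X(K) = 0 (X(K) = 0*(-4) = 0)
q(E, l) = 0
f(c, o) = c*o/4 (f(c, o) = (0*o + o*c)/4 = (0 + c*o)/4 = (c*o)/4 = c*o/4)
q(-2, 5)*f(-6, t(0)) - 42 = 0*((1/4)*(-6)*(-2)) - 42 = 0*3 - 42 = 0 - 42 = -42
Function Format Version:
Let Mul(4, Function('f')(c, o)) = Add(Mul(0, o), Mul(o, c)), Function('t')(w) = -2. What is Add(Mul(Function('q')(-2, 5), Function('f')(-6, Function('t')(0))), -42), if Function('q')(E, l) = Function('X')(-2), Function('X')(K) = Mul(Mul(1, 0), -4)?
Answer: -42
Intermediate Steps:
Function('X')(K) = 0 (Function('X')(K) = Mul(0, -4) = 0)
Function('q')(E, l) = 0
Function('f')(c, o) = Mul(Rational(1, 4), c, o) (Function('f')(c, o) = Mul(Rational(1, 4), Add(Mul(0, o), Mul(o, c))) = Mul(Rational(1, 4), Add(0, Mul(c, o))) = Mul(Rational(1, 4), Mul(c, o)) = Mul(Rational(1, 4), c, o))
Add(Mul(Function('q')(-2, 5), Function('f')(-6, Function('t')(0))), -42) = Add(Mul(0, Mul(Rational(1, 4), -6, -2)), -42) = Add(Mul(0, 3), -42) = Add(0, -42) = -42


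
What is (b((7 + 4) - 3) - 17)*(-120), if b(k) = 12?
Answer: 600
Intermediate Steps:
(b((7 + 4) - 3) - 17)*(-120) = (12 - 17)*(-120) = -5*(-120) = 600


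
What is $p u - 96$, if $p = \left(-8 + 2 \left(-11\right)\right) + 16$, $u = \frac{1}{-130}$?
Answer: $- \frac{6233}{65} \approx -95.892$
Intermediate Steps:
$u = - \frac{1}{130} \approx -0.0076923$
$p = -14$ ($p = \left(-8 - 22\right) + 16 = -30 + 16 = -14$)
$p u - 96 = \left(-14\right) \left(- \frac{1}{130}\right) - 96 = \frac{7}{65} - 96 = - \frac{6233}{65}$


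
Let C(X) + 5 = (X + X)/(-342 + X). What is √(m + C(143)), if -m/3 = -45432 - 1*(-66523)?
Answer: 28*I*√3196338/199 ≈ 251.55*I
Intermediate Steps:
C(X) = -5 + 2*X/(-342 + X) (C(X) = -5 + (X + X)/(-342 + X) = -5 + (2*X)/(-342 + X) = -5 + 2*X/(-342 + X))
m = -63273 (m = -3*(-45432 - 1*(-66523)) = -3*(-45432 + 66523) = -3*21091 = -63273)
√(m + C(143)) = √(-63273 + 3*(570 - 1*143)/(-342 + 143)) = √(-63273 + 3*(570 - 143)/(-199)) = √(-63273 + 3*(-1/199)*427) = √(-63273 - 1281/199) = √(-12592608/199) = 28*I*√3196338/199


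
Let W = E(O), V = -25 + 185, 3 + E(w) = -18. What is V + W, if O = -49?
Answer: 139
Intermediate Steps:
E(w) = -21 (E(w) = -3 - 18 = -21)
V = 160
W = -21
V + W = 160 - 21 = 139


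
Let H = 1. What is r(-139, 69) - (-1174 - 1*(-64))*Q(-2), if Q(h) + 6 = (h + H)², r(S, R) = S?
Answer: -5689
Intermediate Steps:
Q(h) = -6 + (1 + h)² (Q(h) = -6 + (h + 1)² = -6 + (1 + h)²)
r(-139, 69) - (-1174 - 1*(-64))*Q(-2) = -139 - (-1174 - 1*(-64))*(-6 + (1 - 2)²) = -139 - (-1174 + 64)*(-6 + (-1)²) = -139 - (-1110)*(-6 + 1) = -139 - (-1110)*(-5) = -139 - 1*5550 = -139 - 5550 = -5689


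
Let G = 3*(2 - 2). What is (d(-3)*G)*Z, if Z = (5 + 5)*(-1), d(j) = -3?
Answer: 0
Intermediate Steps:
Z = -10 (Z = 10*(-1) = -10)
G = 0 (G = 3*0 = 0)
(d(-3)*G)*Z = -3*0*(-10) = 0*(-10) = 0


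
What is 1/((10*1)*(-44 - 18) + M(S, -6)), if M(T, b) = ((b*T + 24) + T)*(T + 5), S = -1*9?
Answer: -1/896 ≈ -0.0011161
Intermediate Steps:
S = -9
M(T, b) = (5 + T)*(24 + T + T*b) (M(T, b) = ((T*b + 24) + T)*(5 + T) = ((24 + T*b) + T)*(5 + T) = (24 + T + T*b)*(5 + T) = (5 + T)*(24 + T + T*b))
1/((10*1)*(-44 - 18) + M(S, -6)) = 1/((10*1)*(-44 - 18) + (120 + (-9)**2 + 29*(-9) - 6*(-9)**2 + 5*(-9)*(-6))) = 1/(10*(-62) + (120 + 81 - 261 - 6*81 + 270)) = 1/(-620 + (120 + 81 - 261 - 486 + 270)) = 1/(-620 - 276) = 1/(-896) = -1/896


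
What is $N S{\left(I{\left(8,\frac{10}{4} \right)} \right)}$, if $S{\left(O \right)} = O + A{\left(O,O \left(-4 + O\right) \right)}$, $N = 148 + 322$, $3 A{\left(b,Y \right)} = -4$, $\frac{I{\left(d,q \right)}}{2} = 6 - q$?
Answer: $\frac{7990}{3} \approx 2663.3$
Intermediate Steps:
$I{\left(d,q \right)} = 12 - 2 q$ ($I{\left(d,q \right)} = 2 \left(6 - q\right) = 12 - 2 q$)
$A{\left(b,Y \right)} = - \frac{4}{3}$ ($A{\left(b,Y \right)} = \frac{1}{3} \left(-4\right) = - \frac{4}{3}$)
$N = 470$
$S{\left(O \right)} = - \frac{4}{3} + O$ ($S{\left(O \right)} = O - \frac{4}{3} = - \frac{4}{3} + O$)
$N S{\left(I{\left(8,\frac{10}{4} \right)} \right)} = 470 \left(- \frac{4}{3} + \left(12 - 2 \cdot \frac{10}{4}\right)\right) = 470 \left(- \frac{4}{3} + \left(12 - 2 \cdot 10 \cdot \frac{1}{4}\right)\right) = 470 \left(- \frac{4}{3} + \left(12 - 5\right)\right) = 470 \left(- \frac{4}{3} + 7\right) = 470 \cdot \frac{17}{3} = \frac{7990}{3}$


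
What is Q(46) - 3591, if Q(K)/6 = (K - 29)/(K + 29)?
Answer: -89741/25 ≈ -3589.6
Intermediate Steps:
Q(K) = 6*(-29 + K)/(29 + K) (Q(K) = 6*((K - 29)/(K + 29)) = 6*((-29 + K)/(29 + K)) = 6*(-29 + K)/(29 + K))
Q(46) - 3591 = 6*(-29 + 46)/(29 + 46) - 3591 = 6*17/75 - 3591 = 6*(1/75)*17 - 3591 = 34/25 - 3591 = -89741/25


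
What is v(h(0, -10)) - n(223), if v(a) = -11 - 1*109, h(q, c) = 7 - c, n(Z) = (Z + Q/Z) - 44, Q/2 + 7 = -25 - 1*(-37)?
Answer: -66687/223 ≈ -299.04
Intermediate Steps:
Q = 10 (Q = -14 + 2*(-25 - 1*(-37)) = -14 + 2*(-25 + 37) = -14 + 2*12 = -14 + 24 = 10)
n(Z) = -44 + Z + 10/Z (n(Z) = (Z + 10/Z) - 44 = -44 + Z + 10/Z)
v(a) = -120 (v(a) = -11 - 109 = -120)
v(h(0, -10)) - n(223) = -120 - (-44 + 223 + 10/223) = -120 - 1*39927/223 = -120 - 39927/223 = -66687/223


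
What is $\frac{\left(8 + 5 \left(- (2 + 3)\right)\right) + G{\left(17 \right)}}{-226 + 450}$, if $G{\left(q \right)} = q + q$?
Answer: $\frac{17}{224} \approx 0.075893$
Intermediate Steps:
$G{\left(q \right)} = 2 q$
$\frac{\left(8 + 5 \left(- (2 + 3)\right)\right) + G{\left(17 \right)}}{-226 + 450} = \frac{\left(8 + 5 \left(- (2 + 3)\right)\right) + 2 \cdot 17}{-226 + 450} = \frac{\left(8 + 5 \left(\left(-1\right) 5\right)\right) + 34}{224} = \left(\left(8 + 5 \left(-5\right)\right) + 34\right) \frac{1}{224} = \left(\left(8 - 25\right) + 34\right) \frac{1}{224} = \left(-17 + 34\right) \frac{1}{224} = 17 \cdot \frac{1}{224} = \frac{17}{224}$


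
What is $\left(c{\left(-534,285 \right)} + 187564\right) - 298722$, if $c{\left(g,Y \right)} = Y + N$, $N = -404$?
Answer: $-111277$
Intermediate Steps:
$c{\left(g,Y \right)} = -404 + Y$ ($c{\left(g,Y \right)} = Y - 404 = -404 + Y$)
$\left(c{\left(-534,285 \right)} + 187564\right) - 298722 = \left(\left(-404 + 285\right) + 187564\right) - 298722 = \left(-119 + 187564\right) - 298722 = 187445 - 298722 = -111277$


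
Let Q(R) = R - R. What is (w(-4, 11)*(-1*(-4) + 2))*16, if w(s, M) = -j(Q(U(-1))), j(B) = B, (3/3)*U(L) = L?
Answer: 0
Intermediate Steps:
U(L) = L
Q(R) = 0
w(s, M) = 0 (w(s, M) = -1*0 = 0)
(w(-4, 11)*(-1*(-4) + 2))*16 = (0*(-1*(-4) + 2))*16 = (0*(4 + 2))*16 = (0*6)*16 = 0*16 = 0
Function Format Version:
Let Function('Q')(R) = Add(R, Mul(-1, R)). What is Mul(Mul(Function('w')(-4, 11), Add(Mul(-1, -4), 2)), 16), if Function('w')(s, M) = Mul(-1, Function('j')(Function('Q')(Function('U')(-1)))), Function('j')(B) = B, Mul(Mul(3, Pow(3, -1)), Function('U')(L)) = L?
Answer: 0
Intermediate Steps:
Function('U')(L) = L
Function('Q')(R) = 0
Function('w')(s, M) = 0 (Function('w')(s, M) = Mul(-1, 0) = 0)
Mul(Mul(Function('w')(-4, 11), Add(Mul(-1, -4), 2)), 16) = Mul(Mul(0, Add(Mul(-1, -4), 2)), 16) = Mul(Mul(0, Add(4, 2)), 16) = Mul(Mul(0, 6), 16) = Mul(0, 16) = 0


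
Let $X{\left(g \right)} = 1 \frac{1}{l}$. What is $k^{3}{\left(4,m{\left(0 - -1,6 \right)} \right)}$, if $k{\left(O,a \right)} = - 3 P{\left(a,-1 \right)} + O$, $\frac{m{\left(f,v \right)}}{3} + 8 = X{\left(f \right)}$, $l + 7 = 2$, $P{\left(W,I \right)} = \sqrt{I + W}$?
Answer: $- \frac{13504}{5} + \frac{21888 i \sqrt{10}}{25} \approx -2700.8 + 2768.6 i$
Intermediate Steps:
$l = -5$ ($l = -7 + 2 = -5$)
$X{\left(g \right)} = - \frac{1}{5}$ ($X{\left(g \right)} = 1 \frac{1}{-5} = 1 \left(- \frac{1}{5}\right) = - \frac{1}{5}$)
$m{\left(f,v \right)} = - \frac{123}{5}$ ($m{\left(f,v \right)} = -24 + 3 \left(- \frac{1}{5}\right) = -24 - \frac{3}{5} = - \frac{123}{5}$)
$k{\left(O,a \right)} = O - 3 \sqrt{-1 + a}$ ($k{\left(O,a \right)} = - 3 \sqrt{-1 + a} + O = O - 3 \sqrt{-1 + a}$)
$k^{3}{\left(4,m{\left(0 - -1,6 \right)} \right)} = \left(4 - 3 \sqrt{-1 - \frac{123}{5}}\right)^{3} = \left(4 - 3 \sqrt{- \frac{128}{5}}\right)^{3} = \left(4 - 3 \frac{8 i \sqrt{10}}{5}\right)^{3} = \left(4 - \frac{24 i \sqrt{10}}{5}\right)^{3}$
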